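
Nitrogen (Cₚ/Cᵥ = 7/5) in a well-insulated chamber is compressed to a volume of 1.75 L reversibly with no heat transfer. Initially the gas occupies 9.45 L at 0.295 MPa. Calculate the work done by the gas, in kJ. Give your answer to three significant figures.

P₂ = P₁(V₁/V₂)^γ = 0.295×(9.45/1.75)^(7/5) = 3.127 MPa.
For a reversible adiabat, W_by_gas = (P₁V₁ − P₂V₂)/(γ−1).
W_by = (295000×0.00945 − 3.127×10^6×0.00175) / (2/5) = -6713 J.

W ≈ -6.71 kJ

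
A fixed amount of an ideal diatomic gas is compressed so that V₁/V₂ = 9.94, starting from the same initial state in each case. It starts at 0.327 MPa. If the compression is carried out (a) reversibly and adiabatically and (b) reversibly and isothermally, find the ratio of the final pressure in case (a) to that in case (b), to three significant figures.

P_adiabatic / P_isothermal ≈ 2.51

For a diatomic ideal gas γ = 7/5.
Isothermal: P_b = P₁(V₁/V₂) = 0.327×9.94.
Adiabatic: P_a = P₁(V₁/V₂)^γ = 0.327×9.94^(7/5).
P_a/P_b = (V₁/V₂)^(γ−1) = 9.94^(2/5) = 2.506.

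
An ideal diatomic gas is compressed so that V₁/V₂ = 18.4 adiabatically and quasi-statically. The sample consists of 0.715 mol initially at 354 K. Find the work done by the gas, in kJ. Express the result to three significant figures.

W ≈ -11.6 kJ

Adiabatic: T₁V₁^(γ−1) = T₂V₂^(γ−1) ⇒ T₂ = T₁ (V₁/V₂)^(γ−1).
γ = 7/5 for a diatomic ideal gas, so γ−1 = 2/5.
T₂ = 354 × 18.4^(2/5) = 1135 K.
Q = 0, so ΔU = W_on_gas = nCᵥΔT with Cᵥ = R/(γ−1) = 20.79 J/(mol·K).
ΔU = 0.715 × 20.79 × (1135 − 354) = 11600 J.
Work done by the gas = −ΔU = -11600 J.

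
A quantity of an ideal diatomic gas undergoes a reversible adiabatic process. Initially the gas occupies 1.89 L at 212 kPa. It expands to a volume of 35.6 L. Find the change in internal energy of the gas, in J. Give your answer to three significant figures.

γ = 7/5 for a diatomic ideal gas.
P₂ = P₁(V₁/V₂)^γ = 212×(1.89/35.6)^(7/5) = 3.478 kPa.
For a reversible adiabat, W_by_gas = (P₁V₁ − P₂V₂)/(γ−1).
W_by = (212000×0.00189 − 3478×0.0356) / (2/5) = 692.1 J.
Q = 0 ⇒ ΔU = −W_by = -692.1 J.

ΔU ≈ -692 J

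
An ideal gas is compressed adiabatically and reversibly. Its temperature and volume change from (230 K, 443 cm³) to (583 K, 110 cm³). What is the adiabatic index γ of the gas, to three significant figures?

γ ≈ 1.67

TV^(γ−1) = const ⇒ γ − 1 = ln(T₂/T₁) / ln(V₁/V₂).
γ = 1 + ln(583/230) / ln(443/110) = 1.668.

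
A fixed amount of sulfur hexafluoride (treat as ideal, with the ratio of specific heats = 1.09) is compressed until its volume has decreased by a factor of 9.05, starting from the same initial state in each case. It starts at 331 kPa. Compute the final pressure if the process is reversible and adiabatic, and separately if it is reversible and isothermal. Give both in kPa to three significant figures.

Isothermal: P₂ = P₁(V₁/V₂) = 331×9.05 = 2996 kPa.
Adiabatic: P₂ = P₁(V₁/V₂)^γ = 331×9.05^(1.09) = 3652 kPa.

adiabatic: 3650 kPa; isothermal: 3000 kPa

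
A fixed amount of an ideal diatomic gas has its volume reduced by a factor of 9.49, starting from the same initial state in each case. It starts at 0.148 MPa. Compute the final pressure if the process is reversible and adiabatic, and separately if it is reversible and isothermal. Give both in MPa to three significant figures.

For a diatomic ideal gas γ = 7/5.
Isothermal: P₂ = P₁(V₁/V₂) = 0.148×9.49 = 1.405 MPa.
Adiabatic: P₂ = P₁(V₁/V₂)^γ = 0.148×9.49^(7/5) = 3.455 MPa.

adiabatic: 3.45 MPa; isothermal: 1.40 MPa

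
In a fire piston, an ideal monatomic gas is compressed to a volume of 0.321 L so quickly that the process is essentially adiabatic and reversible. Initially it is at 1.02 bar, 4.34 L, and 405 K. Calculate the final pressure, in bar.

P₂ ≈ 78.3 bar

Adiabatic: P₁V₁^γ = P₂V₂^γ ⇒ P₂ = P₁ (V₁/V₂)^γ.
γ = 5/3 for a monatomic ideal gas.
P₂ = 1.02 × (4.34/0.321)^(5/3) = 78.27 bar.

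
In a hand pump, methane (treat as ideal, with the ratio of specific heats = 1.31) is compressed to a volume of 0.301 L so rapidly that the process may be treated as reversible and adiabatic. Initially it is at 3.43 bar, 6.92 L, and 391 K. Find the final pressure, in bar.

Adiabatic: P₁V₁^γ = P₂V₂^γ ⇒ P₂ = P₁ (V₁/V₂)^γ.
P₂ = 3.43 × (6.92/0.301)^(1.31) = 208.4 bar.

P₂ ≈ 208 bar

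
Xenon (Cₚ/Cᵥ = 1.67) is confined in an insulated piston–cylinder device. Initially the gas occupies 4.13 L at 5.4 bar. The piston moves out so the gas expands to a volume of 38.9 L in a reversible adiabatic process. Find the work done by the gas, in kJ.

W ≈ 2.59 kJ

P₂ = P₁(V₁/V₂)^γ = 5.4×(4.13/38.9)^(1.67) = 0.1276 bar.
For a reversible adiabat, W_by_gas = (P₁V₁ − P₂V₂)/(γ−1).
W_by = (540000×0.00413 − 12760×0.0389) / (0.67) = 2588 J.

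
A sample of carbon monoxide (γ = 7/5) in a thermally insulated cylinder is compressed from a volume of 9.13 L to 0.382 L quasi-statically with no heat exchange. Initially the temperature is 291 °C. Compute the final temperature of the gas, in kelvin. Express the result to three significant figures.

Adiabatic: T₁V₁^(γ−1) = T₂V₂^(γ−1) ⇒ T₂ = T₁ (V₁/V₂)^(γ−1).
T₁ = 291 °C = 564.1 K.
T₂ = 564.1 × (9.13/0.382)^(2/5) = 2008 K.

T₂ ≈ 2010 K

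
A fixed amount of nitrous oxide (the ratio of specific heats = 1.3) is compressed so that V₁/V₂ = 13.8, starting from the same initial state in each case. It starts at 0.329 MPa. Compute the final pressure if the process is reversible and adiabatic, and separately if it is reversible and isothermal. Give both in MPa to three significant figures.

adiabatic: 9.98 MPa; isothermal: 4.54 MPa

Isothermal: P₂ = P₁(V₁/V₂) = 0.329×13.8 = 4.54 MPa.
Adiabatic: P₂ = P₁(V₁/V₂)^γ = 0.329×13.8^(1.3) = 9.978 MPa.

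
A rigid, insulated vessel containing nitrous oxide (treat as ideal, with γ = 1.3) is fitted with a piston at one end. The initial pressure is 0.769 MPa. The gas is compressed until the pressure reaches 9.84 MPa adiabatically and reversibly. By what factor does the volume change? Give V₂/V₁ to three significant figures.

From PV^γ = const, V₂/V₁ = (P₁/P₂)^(1/γ).
V₂/V₁ = (0.769/9.84)^(0.769) = 0.1407.

V₂/V₁ ≈ 0.141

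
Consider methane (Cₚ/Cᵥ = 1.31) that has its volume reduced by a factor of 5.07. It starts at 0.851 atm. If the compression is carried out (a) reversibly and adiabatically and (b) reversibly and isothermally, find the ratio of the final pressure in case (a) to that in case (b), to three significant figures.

P_adiabatic / P_isothermal ≈ 1.65

Isothermal: P_b = P₁(V₁/V₂) = 0.851×5.07.
Adiabatic: P_a = P₁(V₁/V₂)^γ = 0.851×5.07^(1.31).
P_a/P_b = (V₁/V₂)^(γ−1) = 5.07^(0.31) = 1.654.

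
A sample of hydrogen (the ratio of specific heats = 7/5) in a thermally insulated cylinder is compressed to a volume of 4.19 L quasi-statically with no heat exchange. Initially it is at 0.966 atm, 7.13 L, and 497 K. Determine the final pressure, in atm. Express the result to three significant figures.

Since PV^γ is constant along a reversible adiabat, P₂ = P₁ (V₁/V₂)^γ.
P₂ = 0.966 × (7.13/4.19)^(7/5) = 2.033 atm.

P₂ ≈ 2.03 atm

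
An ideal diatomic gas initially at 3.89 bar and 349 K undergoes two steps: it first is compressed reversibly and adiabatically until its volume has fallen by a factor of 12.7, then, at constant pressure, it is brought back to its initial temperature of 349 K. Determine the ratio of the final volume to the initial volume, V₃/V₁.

V₃/V₁ ≈ 0.0285

For a diatomic ideal gas γ = 7/5.
Adiabatic step: V₂/V₁ = 0.07874; T₂ = T₁·12.7^(2/5) = 964.6 K.
Isobaric step: V₃/V₂ = T₃/T₂ = 349/964.6.
V₃/V₁ = (V₂/V₁)(V₃/V₂) = 0.07874 × (349/964.6) = 0.02849.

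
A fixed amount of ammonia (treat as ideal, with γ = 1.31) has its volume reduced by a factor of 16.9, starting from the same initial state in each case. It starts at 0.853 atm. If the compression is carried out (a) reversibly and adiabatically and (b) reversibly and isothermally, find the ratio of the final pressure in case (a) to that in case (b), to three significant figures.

P_adiabatic / P_isothermal ≈ 2.40

Isothermal: P_b = P₁(V₁/V₂) = 0.853×16.9.
Adiabatic: P_a = P₁(V₁/V₂)^γ = 0.853×16.9^(1.31).
P_a/P_b = (V₁/V₂)^(γ−1) = 16.9^(0.31) = 2.402.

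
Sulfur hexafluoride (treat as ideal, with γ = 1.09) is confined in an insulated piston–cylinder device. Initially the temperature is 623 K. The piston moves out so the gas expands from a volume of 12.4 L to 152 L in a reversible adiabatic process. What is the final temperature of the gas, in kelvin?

For a reversible adiabat TV^(γ−1) is constant, so T₂ = T₁ (V₁/V₂)^(γ−1).
T₂ = 623 × (12.4/152)^(0.09) = 497.2 K.

T₂ ≈ 497 K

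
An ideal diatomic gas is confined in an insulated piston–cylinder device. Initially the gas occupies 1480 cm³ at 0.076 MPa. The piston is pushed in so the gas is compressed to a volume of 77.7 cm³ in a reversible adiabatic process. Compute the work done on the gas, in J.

γ = 7/5 for a diatomic ideal gas.
P₂ = P₁(V₁/V₂)^γ = 0.076×(1480/77.7)^(7/5) = 4.705 MPa.
For a reversible adiabat, W_by_gas = (P₁V₁ − P₂V₂)/(γ−1).
W_by = (76000×0.00148 − 4.705×10^6×7.77×10^-5) / (2/5) = -632.8 J.
W_on_gas = −W_by = 632.8 J.

W ≈ 633 J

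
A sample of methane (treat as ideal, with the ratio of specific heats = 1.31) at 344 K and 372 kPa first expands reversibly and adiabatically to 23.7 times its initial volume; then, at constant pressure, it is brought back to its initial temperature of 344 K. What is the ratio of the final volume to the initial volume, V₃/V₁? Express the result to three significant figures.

V₃/V₁ ≈ 63.2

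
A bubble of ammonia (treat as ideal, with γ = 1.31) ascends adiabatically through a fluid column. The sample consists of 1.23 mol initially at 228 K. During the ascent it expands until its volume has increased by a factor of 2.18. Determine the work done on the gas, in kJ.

For a reversible adiabat TV^(γ−1) is constant, so T₂ = T₁ (V₁/V₂)^(γ−1).
T₂ = 228 × (1/2.18)^(0.31) = 179.1 K.
Q = 0, so ΔU = W_on_gas = nCᵥΔT with Cᵥ = R/(γ−1) = 26.82 J/(mol·K).
ΔU = 1.23 × 26.82 × (179.1 − 228) = -1614 J.

W ≈ -1.61 kJ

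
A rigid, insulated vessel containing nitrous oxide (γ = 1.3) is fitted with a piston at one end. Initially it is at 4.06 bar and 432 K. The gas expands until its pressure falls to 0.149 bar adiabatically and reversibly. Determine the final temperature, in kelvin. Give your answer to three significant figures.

T₂ ≈ 201 K

Along an adiabat T P^((1−γ)/γ) is constant, so T₂ = T₁ (P₂/P₁)^((γ−1)/γ).
T₂ = 432 × (0.149/4.06)^(0.231) = 201.5 K.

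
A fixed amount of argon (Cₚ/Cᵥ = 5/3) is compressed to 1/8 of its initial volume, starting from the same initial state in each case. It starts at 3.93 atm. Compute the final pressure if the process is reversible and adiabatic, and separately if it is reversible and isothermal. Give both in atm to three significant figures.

adiabatic: 126 atm; isothermal: 31.4 atm

Isothermal: P₂ = P₁(V₁/V₂) = 3.93×8 = 31.44 atm.
Adiabatic: P₂ = P₁(V₁/V₂)^γ = 3.93×8^(5/3) = 125.8 atm.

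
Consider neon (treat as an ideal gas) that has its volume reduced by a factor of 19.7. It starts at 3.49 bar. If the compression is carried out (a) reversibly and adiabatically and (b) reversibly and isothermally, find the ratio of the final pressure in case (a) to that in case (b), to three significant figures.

P_adiabatic / P_isothermal ≈ 7.29

For a monatomic ideal gas γ = 5/3.
Isothermal: P_b = P₁(V₁/V₂) = 3.49×19.7.
Adiabatic: P_a = P₁(V₁/V₂)^γ = 3.49×19.7^(5/3).
P_a/P_b = (V₁/V₂)^(γ−1) = 19.7^(2/3) = 7.294.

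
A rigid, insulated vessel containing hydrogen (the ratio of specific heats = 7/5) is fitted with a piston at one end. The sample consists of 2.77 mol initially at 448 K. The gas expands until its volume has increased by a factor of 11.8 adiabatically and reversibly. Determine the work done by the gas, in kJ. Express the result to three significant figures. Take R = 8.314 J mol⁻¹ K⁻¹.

For a reversible adiabat TV^(γ−1) is constant, so T₂ = T₁ (V₁/V₂)^(γ−1).
T₂ = 448 × (1/11.8)^(2/5) = 166.9 K.
Q = 0, so ΔU = W_on_gas = nCᵥΔT with Cᵥ = R/(γ−1) = 20.79 J/(mol·K).
ΔU = 2.77 × 20.79 × (166.9 − 448) = -16180 J.
Work done by the gas = −ΔU = 16180 J.

W ≈ 16.2 kJ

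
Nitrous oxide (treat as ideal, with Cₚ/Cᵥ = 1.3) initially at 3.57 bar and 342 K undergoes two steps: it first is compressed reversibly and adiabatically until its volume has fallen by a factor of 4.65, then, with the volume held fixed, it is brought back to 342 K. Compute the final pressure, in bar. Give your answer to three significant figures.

P₃ ≈ 16.6 bar

Adiabatic step (PV^γ = const): P₂ = 3.57×4.65^(1.3) = 26.32 bar; T₂ = 342×4.65^(0.3) = 542.3 K.
Isochoric: P₃ = P₂(T₃/T₂) = 26.32 × (342/542.3) = 16.6 bar.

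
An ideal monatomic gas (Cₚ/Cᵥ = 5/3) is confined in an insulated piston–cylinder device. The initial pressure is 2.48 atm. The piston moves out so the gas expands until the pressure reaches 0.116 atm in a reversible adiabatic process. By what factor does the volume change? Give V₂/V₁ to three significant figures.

V₂/V₁ ≈ 6.28

From PV^γ = const, V₂/V₁ = (P₁/P₂)^(1/γ).
V₂/V₁ = (2.48/0.116)^(3/5) = 6.281.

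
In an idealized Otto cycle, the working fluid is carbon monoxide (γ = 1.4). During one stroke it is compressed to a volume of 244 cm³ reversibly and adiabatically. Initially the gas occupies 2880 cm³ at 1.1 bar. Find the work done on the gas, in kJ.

P₂ = P₁(V₁/V₂)^γ = 1.1×(2880/244)^(1.4) = 34.85 bar.
For a reversible adiabat, W_by_gas = (P₁V₁ − P₂V₂)/(γ−1).
W_by = (110000×0.00288 − 3.485×10^6×0.000244) / (0.4) = -1334 J.
W_on_gas = −W_by = 1334 J.

W ≈ 1.33 kJ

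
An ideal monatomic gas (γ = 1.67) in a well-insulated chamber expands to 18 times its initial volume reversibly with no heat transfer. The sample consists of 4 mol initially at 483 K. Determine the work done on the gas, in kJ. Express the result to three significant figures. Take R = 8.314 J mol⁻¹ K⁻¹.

For a reversible adiabat TV^(γ−1) is constant, so T₂ = T₁ (V₁/V₂)^(γ−1).
T₂ = 483 × (1/18)^(0.67) = 69.65 K.
Q = 0, so ΔU = W_on_gas = nCᵥΔT with Cᵥ = R/(γ−1) = 12.41 J/(mol·K).
ΔU = 4 × 12.41 × (69.65 − 483) = -20520 J.

W ≈ -20.5 kJ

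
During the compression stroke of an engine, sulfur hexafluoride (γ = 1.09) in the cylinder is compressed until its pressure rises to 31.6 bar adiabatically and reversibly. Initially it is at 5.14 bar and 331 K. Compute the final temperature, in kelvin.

Along an adiabat T P^((1−γ)/γ) is constant, so T₂ = T₁ (P₂/P₁)^((γ−1)/γ).
T₂ = 331 × (31.6/5.14)^(0.0826) = 384.5 K.

T₂ ≈ 385 K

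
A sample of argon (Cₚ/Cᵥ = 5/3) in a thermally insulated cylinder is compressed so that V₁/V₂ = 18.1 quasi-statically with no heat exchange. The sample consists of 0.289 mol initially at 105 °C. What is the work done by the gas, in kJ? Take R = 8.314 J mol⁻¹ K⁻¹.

W ≈ -8.03 kJ

For a reversible adiabat TV^(γ−1) is constant, so T₂ = T₁ (V₁/V₂)^(γ−1).
T₁ = 105 °C = 378.1 K.
T₂ = 378.1 × 18.1^(2/3) = 2607 K.
Q = 0, so ΔU = W_on_gas = nCᵥΔT with Cᵥ = R/(γ−1) = 12.47 J/(mol·K).
ΔU = 0.289 × 12.47 × (2607 − 378.1) = 8033 J.
Work done by the gas = −ΔU = -8033 J.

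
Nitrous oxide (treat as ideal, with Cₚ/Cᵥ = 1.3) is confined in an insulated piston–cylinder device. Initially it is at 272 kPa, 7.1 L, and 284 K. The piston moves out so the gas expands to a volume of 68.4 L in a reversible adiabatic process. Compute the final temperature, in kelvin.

For a reversible adiabat TV^(γ−1) is constant, so T₂ = T₁ (V₁/V₂)^(γ−1).
T₂ = 284 × (7.1/68.4)^(0.3) = 143.9 K.

T₂ ≈ 144 K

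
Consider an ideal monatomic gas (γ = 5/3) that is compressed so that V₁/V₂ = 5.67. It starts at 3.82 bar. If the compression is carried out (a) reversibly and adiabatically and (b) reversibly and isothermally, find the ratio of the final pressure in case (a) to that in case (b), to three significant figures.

P_adiabatic / P_isothermal ≈ 3.18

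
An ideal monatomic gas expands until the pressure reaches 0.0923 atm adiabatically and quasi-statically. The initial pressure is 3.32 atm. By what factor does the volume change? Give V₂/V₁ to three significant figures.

V₂/V₁ ≈ 8.58

From PV^γ = const, V₂/V₁ = (P₁/P₂)^(1/γ).
For a monatomic ideal gas γ = 5/3.
V₂/V₁ = (3.32/0.0923)^(3/5) = 8.581.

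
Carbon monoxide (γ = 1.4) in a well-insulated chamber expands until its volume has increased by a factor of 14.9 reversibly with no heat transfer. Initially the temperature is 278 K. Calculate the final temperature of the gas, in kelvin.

T₂ ≈ 94.4 K

Adiabatic: T₁V₁^(γ−1) = T₂V₂^(γ−1) ⇒ T₂ = T₁ (V₁/V₂)^(γ−1).
T₂ = 278 × (1/14.9)^(0.4) = 94.36 K.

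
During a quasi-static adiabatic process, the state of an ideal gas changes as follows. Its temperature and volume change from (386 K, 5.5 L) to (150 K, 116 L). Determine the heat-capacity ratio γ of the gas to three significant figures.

γ ≈ 1.31

TV^(γ−1) = const ⇒ γ − 1 = ln(T₂/T₁) / ln(V₁/V₂).
γ = 1 + ln(150/386) / ln(5.5/116) = 1.31.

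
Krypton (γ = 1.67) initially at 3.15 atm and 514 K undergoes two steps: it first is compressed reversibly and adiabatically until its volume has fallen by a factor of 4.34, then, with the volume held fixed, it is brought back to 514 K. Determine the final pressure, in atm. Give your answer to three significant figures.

P₃ ≈ 13.7 atm

Adiabatic step (PV^γ = const): P₂ = 3.15×4.34^(1.67) = 36.55 atm; T₂ = 514×4.34^(0.67) = 1374 K.
Isochoric: P₃ = P₂(T₃/T₂) = 36.55 × (514/1374) = 13.67 atm.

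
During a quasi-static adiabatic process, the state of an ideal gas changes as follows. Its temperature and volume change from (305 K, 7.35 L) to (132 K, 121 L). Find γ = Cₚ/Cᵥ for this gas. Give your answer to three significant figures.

γ ≈ 1.30

TV^(γ−1) = const ⇒ γ − 1 = ln(T₂/T₁) / ln(V₁/V₂).
γ = 1 + ln(132/305) / ln(7.35/121) = 1.299.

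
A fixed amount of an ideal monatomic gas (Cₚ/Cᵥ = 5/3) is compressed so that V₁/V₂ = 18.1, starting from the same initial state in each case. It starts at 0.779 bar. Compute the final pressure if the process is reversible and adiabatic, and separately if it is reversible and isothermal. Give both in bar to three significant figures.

adiabatic: 97.2 bar; isothermal: 14.1 bar

Isothermal: P₂ = P₁(V₁/V₂) = 0.779×18.1 = 14.1 bar.
Adiabatic: P₂ = P₁(V₁/V₂)^γ = 0.779×18.1^(5/3) = 97.2 bar.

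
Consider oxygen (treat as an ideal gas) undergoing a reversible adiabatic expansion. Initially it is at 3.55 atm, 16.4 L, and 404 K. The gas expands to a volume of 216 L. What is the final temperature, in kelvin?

Adiabatic: T₁V₁^(γ−1) = T₂V₂^(γ−1) ⇒ T₂ = T₁ (V₁/V₂)^(γ−1).
γ = 7/5 for a diatomic ideal gas.
T₂ = 404 × (16.4/216)^(2/5) = 144.1 K.

T₂ ≈ 144 K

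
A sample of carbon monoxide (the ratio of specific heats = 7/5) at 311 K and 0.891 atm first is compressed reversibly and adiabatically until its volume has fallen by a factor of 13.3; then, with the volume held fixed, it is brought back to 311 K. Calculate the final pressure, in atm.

P₃ ≈ 11.9 atm

Adiabatic step (PV^γ = const): P₂ = 0.891×13.3^(7/5) = 33.36 atm; T₂ = 311×13.3^(2/5) = 875.6 K.
Isochoric: P₃ = P₂(T₃/T₂) = 33.36 × (311/875.6) = 11.85 atm.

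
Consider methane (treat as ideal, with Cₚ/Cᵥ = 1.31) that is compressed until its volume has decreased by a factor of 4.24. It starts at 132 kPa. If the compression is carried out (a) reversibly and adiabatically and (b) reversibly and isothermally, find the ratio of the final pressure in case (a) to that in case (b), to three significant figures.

P_adiabatic / P_isothermal ≈ 1.56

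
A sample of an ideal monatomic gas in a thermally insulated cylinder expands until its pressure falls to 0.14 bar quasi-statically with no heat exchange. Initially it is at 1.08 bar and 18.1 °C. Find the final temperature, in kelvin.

T₂ ≈ 129 K

Along an adiabat T P^((1−γ)/γ) is constant, so T₂ = T₁ (P₂/P₁)^((γ−1)/γ).
For a monatomic ideal gas γ = 5/3, so (γ−1)/γ = 2/5.
T₁ = 18.1 °C = 291.2 K.
T₂ = 291.2 × (0.14/1.08)^(2/5) = 128.6 K.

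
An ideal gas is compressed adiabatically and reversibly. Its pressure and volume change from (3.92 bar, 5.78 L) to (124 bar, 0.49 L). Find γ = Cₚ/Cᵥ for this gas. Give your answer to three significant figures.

γ ≈ 1.40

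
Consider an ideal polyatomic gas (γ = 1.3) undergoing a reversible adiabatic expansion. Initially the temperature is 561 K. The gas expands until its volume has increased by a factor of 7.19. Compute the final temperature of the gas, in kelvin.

Adiabatic: T₁V₁^(γ−1) = T₂V₂^(γ−1) ⇒ T₂ = T₁ (V₁/V₂)^(γ−1).
T₂ = 561 × (1/7.19)^(0.3) = 310.4 K.

T₂ ≈ 310 K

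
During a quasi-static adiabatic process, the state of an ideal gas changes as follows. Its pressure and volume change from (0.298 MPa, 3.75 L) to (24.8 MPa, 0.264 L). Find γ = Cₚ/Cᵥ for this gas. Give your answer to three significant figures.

γ ≈ 1.67

PV^γ = const ⇒ γ = ln(P₂/P₁) / ln(V₁/V₂).
γ = ln(24.8/0.298) / ln(3.75/0.264) = 1.666.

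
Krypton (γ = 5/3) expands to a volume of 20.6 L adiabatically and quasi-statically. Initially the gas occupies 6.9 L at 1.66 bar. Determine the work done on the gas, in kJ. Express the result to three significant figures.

W ≈ -0.889 kJ

P₂ = P₁(V₁/V₂)^γ = 1.66×(6.9/20.6)^(5/3) = 0.2682 bar.
For a reversible adiabat, W_by_gas = (P₁V₁ − P₂V₂)/(γ−1).
W_by = (166000×0.0069 − 26820×0.0206) / (2/3) = 889.5 J.
W_on_gas = −W_by = -889.5 J.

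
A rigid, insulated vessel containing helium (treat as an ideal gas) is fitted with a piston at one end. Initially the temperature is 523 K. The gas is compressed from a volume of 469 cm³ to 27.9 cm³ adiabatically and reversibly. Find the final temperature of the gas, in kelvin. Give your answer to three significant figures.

T₂ ≈ 3430 K

Adiabatic: T₁V₁^(γ−1) = T₂V₂^(γ−1) ⇒ T₂ = T₁ (V₁/V₂)^(γ−1).
For a monatomic ideal gas γ = 5/3, so γ−1 = 2/3.
T₂ = 523 × (469/27.9)^(2/3) = 3432 K.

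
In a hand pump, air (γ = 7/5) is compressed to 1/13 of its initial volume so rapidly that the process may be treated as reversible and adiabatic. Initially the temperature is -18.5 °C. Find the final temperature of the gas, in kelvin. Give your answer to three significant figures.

Adiabatic: T₁V₁^(γ−1) = T₂V₂^(γ−1) ⇒ T₂ = T₁ (V₁/V₂)^(γ−1).
T₁ = -18.5 °C = 254.6 K.
T₂ = 254.6 × 13^(2/5) = 710.4 K.

T₂ ≈ 710 K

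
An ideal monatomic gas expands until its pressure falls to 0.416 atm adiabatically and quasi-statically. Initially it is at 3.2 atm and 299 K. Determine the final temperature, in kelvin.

Along an adiabat T P^((1−γ)/γ) is constant, so T₂ = T₁ (P₂/P₁)^((γ−1)/γ).
For a monatomic ideal gas γ = 5/3, so (γ−1)/γ = 2/5.
T₂ = 299 × (0.416/3.2)^(2/5) = 132.2 K.

T₂ ≈ 132 K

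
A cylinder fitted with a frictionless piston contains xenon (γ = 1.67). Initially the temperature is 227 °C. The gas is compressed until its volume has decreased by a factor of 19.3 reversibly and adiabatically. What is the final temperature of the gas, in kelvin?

T₂ ≈ 3630 K

For a reversible adiabat TV^(γ−1) is constant, so T₂ = T₁ (V₁/V₂)^(γ−1).
T₁ = 227 °C = 500.1 K.
T₂ = 500.1 × 19.3^(0.67) = 3634 K.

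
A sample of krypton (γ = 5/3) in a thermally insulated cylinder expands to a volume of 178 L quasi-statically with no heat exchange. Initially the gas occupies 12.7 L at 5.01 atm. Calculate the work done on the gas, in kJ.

W ≈ -8.01 kJ

P₂ = P₁(V₁/V₂)^γ = 5.01×(12.7/178)^(5/3) = 0.06149 atm.
For a reversible adiabat, W_by_gas = (P₁V₁ − P₂V₂)/(γ−1).
W_by = (507600×0.0127 − 6231×0.178) / (2/3) = 8007 J.
W_on_gas = −W_by = -8007 J.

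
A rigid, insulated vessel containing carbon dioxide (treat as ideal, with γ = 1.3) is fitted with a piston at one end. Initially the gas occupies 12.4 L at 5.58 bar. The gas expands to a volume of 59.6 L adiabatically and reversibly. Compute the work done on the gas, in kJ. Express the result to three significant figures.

W ≈ -8.66 kJ

P₂ = P₁(V₁/V₂)^γ = 5.58×(12.4/59.6)^(1.3) = 0.7249 bar.
For a reversible adiabat, W_by_gas = (P₁V₁ − P₂V₂)/(γ−1).
W_by = (558000×0.0124 − 72490×0.0596) / (0.3) = 8663 J.
W_on_gas = −W_by = -8663 J.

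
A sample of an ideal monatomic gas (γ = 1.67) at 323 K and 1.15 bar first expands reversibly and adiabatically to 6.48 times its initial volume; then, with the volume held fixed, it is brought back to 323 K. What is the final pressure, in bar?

P₃ ≈ 0.177 bar

Adiabatic step (PV^γ = const): P₂ = 1.15×(1/6.48)^(1.67) = 0.05074 bar; T₂ = 323×(1/6.48)^(0.67) = 92.35 K.
Isochoric: P₃ = P₂(T₃/T₂) = 0.05074 × (323/92.35) = 0.1775 bar.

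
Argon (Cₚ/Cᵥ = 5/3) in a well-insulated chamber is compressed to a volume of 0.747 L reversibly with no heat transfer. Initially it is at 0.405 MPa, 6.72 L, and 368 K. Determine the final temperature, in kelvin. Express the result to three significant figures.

T₂ ≈ 1590 K

For a reversible adiabat TV^(γ−1) is constant, so T₂ = T₁ (V₁/V₂)^(γ−1).
T₂ = 368 × (6.72/0.747)^(2/3) = 1592 K.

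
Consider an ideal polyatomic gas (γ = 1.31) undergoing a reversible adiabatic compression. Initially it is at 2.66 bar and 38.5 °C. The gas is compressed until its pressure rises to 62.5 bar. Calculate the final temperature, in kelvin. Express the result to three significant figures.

Adiabatic: T₂/T₁ = (P₂/P₁)^((γ−1)/γ).
T₁ = 38.5 °C = 311.6 K.
T₂ = 311.6 × (62.5/2.66)^(0.237) = 657.8 K.

T₂ ≈ 658 K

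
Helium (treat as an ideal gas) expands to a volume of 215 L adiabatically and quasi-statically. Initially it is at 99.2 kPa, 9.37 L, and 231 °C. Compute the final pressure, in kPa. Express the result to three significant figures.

P₂ ≈ 0.535 kPa

Adiabatic: P₁V₁^γ = P₂V₂^γ ⇒ P₂ = P₁ (V₁/V₂)^γ.
γ = 5/3 for a monatomic ideal gas.
P₂ = 99.2 × (9.37/215)^(5/3) = 0.5354 kPa.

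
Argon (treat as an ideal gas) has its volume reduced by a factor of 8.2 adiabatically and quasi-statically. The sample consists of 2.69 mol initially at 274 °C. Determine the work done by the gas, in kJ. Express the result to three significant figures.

Adiabatic: T₁V₁^(γ−1) = T₂V₂^(γ−1) ⇒ T₂ = T₁ (V₁/V₂)^(γ−1).
γ = 5/3 for a monatomic ideal gas, so γ−1 = 2/3.
T₁ = 274 °C = 547.1 K.
T₂ = 547.1 × 8.2^(2/3) = 2225 K.
Q = 0, so ΔU = W_on_gas = nCᵥΔT with Cᵥ = R/(γ−1) = 12.47 J/(mol·K).
ΔU = 2.69 × 12.47 × (2225 − 547.1) = 56280 J.
Work done by the gas = −ΔU = -56280 J.

W ≈ -56.3 kJ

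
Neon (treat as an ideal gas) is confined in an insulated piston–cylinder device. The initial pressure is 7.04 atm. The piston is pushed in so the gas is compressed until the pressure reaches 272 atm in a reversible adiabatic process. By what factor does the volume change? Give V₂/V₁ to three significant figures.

V₂/V₁ ≈ 0.112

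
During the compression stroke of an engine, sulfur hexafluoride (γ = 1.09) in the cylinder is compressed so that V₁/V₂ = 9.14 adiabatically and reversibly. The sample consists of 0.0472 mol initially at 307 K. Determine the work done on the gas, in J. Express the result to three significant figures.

W ≈ 295 J

For a reversible adiabat TV^(γ−1) is constant, so T₂ = T₁ (V₁/V₂)^(γ−1).
T₂ = 307 × 9.14^(0.09) = 374.6 K.
Q = 0, so ΔU = W_on_gas = nCᵥΔT with Cᵥ = R/(γ−1) = 92.38 J/(mol·K).
ΔU = 0.0472 × 92.38 × (374.6 − 307) = 295 J.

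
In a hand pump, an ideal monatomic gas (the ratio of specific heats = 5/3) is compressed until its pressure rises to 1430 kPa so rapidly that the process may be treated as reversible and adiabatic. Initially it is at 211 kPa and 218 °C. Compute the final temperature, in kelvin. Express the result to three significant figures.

Adiabatic: T₂/T₁ = (P₂/P₁)^((γ−1)/γ).
T₁ = 218 °C = 491.1 K.
T₂ = 491.1 × (1430/211)^(2/5) = 1056 K.

T₂ ≈ 1060 K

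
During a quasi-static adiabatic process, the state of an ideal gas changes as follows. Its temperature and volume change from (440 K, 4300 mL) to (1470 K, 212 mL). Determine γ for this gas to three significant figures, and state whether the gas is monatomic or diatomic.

γ ≈ 1.40; diatomic

TV^(γ−1) = const ⇒ γ − 1 = ln(T₂/T₁) / ln(V₁/V₂).
γ = 1 + ln(1470/440) / ln(4300/212) = 1.401.
γ ≈ 1.40 is close to 7/5, so the gas is diatomic.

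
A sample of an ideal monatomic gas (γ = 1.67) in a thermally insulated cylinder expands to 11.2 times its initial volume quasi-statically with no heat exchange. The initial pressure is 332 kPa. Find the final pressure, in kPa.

P₂ ≈ 5.87 kPa

Since PV^γ is constant along a reversible adiabat, P₂ = P₁ (V₁/V₂)^γ.
P₂ = 332 × (1/11.2)^(1.67) = 5.874 kPa.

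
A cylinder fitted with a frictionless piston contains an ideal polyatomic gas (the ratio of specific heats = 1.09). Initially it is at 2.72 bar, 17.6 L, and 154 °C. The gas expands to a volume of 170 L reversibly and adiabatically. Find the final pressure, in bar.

Adiabatic: P₁V₁^γ = P₂V₂^γ ⇒ P₂ = P₁ (V₁/V₂)^γ.
P₂ = 2.72 × (17.6/170)^(1.09) = 0.2296 bar.

P₂ ≈ 0.230 bar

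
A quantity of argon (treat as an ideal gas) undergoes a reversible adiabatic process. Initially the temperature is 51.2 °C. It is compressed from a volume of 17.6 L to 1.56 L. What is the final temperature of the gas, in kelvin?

T₂ ≈ 1630 K

For a reversible adiabat TV^(γ−1) is constant, so T₂ = T₁ (V₁/V₂)^(γ−1).
For a monatomic ideal gas γ = 5/3, so γ−1 = 2/3.
T₁ = 51.2 °C = 324.3 K.
T₂ = 324.3 × (17.6/1.56)^(2/3) = 1632 K.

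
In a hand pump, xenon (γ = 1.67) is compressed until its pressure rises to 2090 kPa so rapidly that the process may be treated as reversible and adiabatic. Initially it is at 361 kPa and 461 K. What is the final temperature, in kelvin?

Adiabatic: T₂/T₁ = (P₂/P₁)^((γ−1)/γ).
T₂ = 461 × (2090/361)^(0.401) = 932.5 K.

T₂ ≈ 933 K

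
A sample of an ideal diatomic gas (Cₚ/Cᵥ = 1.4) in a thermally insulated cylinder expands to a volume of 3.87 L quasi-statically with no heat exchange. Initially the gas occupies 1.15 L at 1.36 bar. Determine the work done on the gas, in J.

P₂ = P₁(V₁/V₂)^γ = 1.36×(1.15/3.87)^(1.4) = 0.2487 bar.
For a reversible adiabat, W_by_gas = (P₁V₁ − P₂V₂)/(γ−1).
W_by = (136000×0.00115 − 24870×0.00387) / (0.4) = 150.4 J.
W_on_gas = −W_by = -150.4 J.

W ≈ -150 J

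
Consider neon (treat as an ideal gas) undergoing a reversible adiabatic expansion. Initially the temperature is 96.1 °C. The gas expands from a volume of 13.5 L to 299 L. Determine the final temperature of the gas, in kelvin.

Adiabatic: T₁V₁^(γ−1) = T₂V₂^(γ−1) ⇒ T₂ = T₁ (V₁/V₂)^(γ−1).
For a monatomic ideal gas γ = 5/3, so γ−1 = 2/3.
T₁ = 96.1 °C = 369.2 K.
T₂ = 369.2 × (13.5/299)^(2/3) = 46.82 K.

T₂ ≈ 46.8 K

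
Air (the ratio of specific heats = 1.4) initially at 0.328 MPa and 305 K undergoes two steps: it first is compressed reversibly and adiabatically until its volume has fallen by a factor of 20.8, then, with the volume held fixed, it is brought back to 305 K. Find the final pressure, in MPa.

Adiabatic step (PV^γ = const): P₂ = 0.328×20.8^(1.4) = 22.97 MPa; T₂ = 305×20.8^(0.4) = 1027 K.
Isochoric: P₃ = P₂(T₃/T₂) = 22.97 × (305/1027) = 6.822 MPa.

P₃ ≈ 6.82 MPa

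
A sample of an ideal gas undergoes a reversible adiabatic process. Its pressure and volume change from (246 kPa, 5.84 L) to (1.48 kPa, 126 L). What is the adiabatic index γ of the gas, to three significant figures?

γ ≈ 1.66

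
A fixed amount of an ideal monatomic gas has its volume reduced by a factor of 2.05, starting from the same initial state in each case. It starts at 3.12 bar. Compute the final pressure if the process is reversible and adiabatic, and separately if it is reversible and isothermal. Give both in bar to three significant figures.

adiabatic: 10.3 bar; isothermal: 6.40 bar

For a monatomic ideal gas γ = 5/3.
Isothermal: P₂ = P₁(V₁/V₂) = 3.12×2.05 = 6.396 bar.
Adiabatic: P₂ = P₁(V₁/V₂)^γ = 3.12×2.05^(5/3) = 10.32 bar.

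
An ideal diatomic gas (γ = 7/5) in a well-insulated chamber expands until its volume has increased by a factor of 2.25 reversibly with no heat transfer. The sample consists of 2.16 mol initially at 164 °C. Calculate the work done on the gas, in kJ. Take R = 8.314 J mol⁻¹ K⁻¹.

W ≈ -5.44 kJ

For a reversible adiabat TV^(γ−1) is constant, so T₂ = T₁ (V₁/V₂)^(γ−1).
T₁ = 164 °C = 437.1 K.
T₂ = 437.1 × (1/2.25)^(2/5) = 316.1 K.
Q = 0, so ΔU = W_on_gas = nCᵥΔT with Cᵥ = R/(γ−1) = 20.79 J/(mol·K).
ΔU = 2.16 × 20.79 × (316.1 − 437.1) = -5437 J.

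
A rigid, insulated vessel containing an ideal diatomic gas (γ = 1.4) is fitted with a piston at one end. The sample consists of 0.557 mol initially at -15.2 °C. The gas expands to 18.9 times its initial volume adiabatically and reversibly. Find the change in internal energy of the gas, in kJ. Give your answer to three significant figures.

ΔU ≈ -2.06 kJ

For a reversible adiabat TV^(γ−1) is constant, so T₂ = T₁ (V₁/V₂)^(γ−1).
T₁ = -15.2 °C = 257.9 K.
T₂ = 257.9 × (1/18.9)^(0.4) = 79.61 K.
Q = 0, so ΔU = W_on_gas = nCᵥΔT with Cᵥ = R/(γ−1) = 20.79 J/(mol·K).
ΔU = 0.557 × 20.79 × (79.61 − 257.9) = -2065 J.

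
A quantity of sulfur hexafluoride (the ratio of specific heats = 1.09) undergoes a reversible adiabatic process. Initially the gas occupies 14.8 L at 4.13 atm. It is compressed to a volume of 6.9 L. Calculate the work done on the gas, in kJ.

W ≈ 4.89 kJ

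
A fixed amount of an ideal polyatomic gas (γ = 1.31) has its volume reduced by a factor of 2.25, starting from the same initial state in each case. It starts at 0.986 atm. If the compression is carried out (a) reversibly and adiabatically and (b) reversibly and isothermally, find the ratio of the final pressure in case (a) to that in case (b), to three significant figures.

P_adiabatic / P_isothermal ≈ 1.29

Isothermal: P_b = P₁(V₁/V₂) = 0.986×2.25.
Adiabatic: P_a = P₁(V₁/V₂)^γ = 0.986×2.25^(1.31).
P_a/P_b = (V₁/V₂)^(γ−1) = 2.25^(0.31) = 1.286.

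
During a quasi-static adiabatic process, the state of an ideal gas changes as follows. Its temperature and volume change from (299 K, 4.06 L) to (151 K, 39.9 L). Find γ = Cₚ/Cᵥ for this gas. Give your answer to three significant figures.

γ ≈ 1.30

TV^(γ−1) = const ⇒ γ − 1 = ln(T₂/T₁) / ln(V₁/V₂).
γ = 1 + ln(151/299) / ln(4.06/39.9) = 1.299.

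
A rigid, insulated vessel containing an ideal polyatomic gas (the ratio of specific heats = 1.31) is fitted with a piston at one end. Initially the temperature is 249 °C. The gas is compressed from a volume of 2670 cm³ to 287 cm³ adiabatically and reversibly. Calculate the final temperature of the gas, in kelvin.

T₂ ≈ 1040 K

For a reversible adiabat TV^(γ−1) is constant, so T₂ = T₁ (V₁/V₂)^(γ−1).
T₁ = 249 °C = 522.1 K.
T₂ = 522.1 × (2670/287)^(0.31) = 1042 K.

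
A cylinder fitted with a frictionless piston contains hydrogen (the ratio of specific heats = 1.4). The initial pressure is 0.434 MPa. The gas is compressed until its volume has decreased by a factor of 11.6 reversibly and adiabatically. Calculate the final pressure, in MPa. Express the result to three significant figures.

Adiabatic: P₁V₁^γ = P₂V₂^γ ⇒ P₂ = P₁ (V₁/V₂)^γ.
P₂ = 0.434 × 11.6^(1.4) = 13.42 MPa.

P₂ ≈ 13.4 MPa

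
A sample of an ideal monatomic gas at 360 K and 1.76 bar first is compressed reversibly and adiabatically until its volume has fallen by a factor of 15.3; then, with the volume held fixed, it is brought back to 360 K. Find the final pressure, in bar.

P₃ ≈ 26.9 bar

For a monatomic ideal gas γ = 5/3.
Adiabatic step (PV^γ = const): P₂ = 1.76×15.3^(5/3) = 166 bar; T₂ = 360×15.3^(2/3) = 2219 K.
Isochoric: P₃ = P₂(T₃/T₂) = 166 × (360/2219) = 26.93 bar.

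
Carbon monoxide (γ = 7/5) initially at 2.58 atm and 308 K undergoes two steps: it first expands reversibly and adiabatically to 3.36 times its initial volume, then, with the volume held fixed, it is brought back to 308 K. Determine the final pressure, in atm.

P₃ ≈ 0.768 atm

Adiabatic step (PV^γ = const): P₂ = 2.58×(1/3.36)^(7/5) = 0.4729 atm; T₂ = 308×(1/3.36)^(2/5) = 189.7 K.
Isochoric: P₃ = P₂(T₃/T₂) = 0.4729 × (308/189.7) = 0.7679 atm.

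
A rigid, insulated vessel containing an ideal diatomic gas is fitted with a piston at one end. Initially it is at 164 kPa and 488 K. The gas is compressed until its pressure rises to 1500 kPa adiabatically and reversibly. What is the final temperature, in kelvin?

T₂ ≈ 918 K

Along an adiabat T P^((1−γ)/γ) is constant, so T₂ = T₁ (P₂/P₁)^((γ−1)/γ).
For a diatomic ideal gas γ = 7/5, so (γ−1)/γ = 2/7.
T₂ = 488 × (1500/164)^(2/7) = 918.5 K.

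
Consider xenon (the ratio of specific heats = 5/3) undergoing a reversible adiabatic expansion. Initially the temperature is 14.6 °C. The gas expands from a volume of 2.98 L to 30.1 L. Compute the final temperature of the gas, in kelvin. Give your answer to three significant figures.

T₂ ≈ 61.6 K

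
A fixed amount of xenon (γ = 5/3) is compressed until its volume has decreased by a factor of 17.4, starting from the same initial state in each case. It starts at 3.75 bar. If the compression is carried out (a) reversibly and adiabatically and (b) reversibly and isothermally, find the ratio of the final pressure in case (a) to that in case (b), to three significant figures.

Isothermal: P_b = P₁(V₁/V₂) = 3.75×17.4.
Adiabatic: P_a = P₁(V₁/V₂)^γ = 3.75×17.4^(5/3).
P_a/P_b = (V₁/V₂)^(γ−1) = 17.4^(2/3) = 6.715.

P_adiabatic / P_isothermal ≈ 6.71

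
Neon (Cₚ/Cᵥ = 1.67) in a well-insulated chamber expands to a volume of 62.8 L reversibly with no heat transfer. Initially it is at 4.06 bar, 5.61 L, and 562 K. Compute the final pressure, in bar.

P₂ ≈ 0.0719 bar

Adiabatic: P₁V₁^γ = P₂V₂^γ ⇒ P₂ = P₁ (V₁/V₂)^γ.
P₂ = 4.06 × (5.61/62.8)^(1.67) = 0.0719 bar.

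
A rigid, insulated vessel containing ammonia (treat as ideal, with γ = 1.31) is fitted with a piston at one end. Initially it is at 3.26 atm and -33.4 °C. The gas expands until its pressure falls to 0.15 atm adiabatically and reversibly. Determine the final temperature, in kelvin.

T₂ ≈ 116 K

Along an adiabat T P^((1−γ)/γ) is constant, so T₂ = T₁ (P₂/P₁)^((γ−1)/γ).
T₁ = -33.4 °C = 239.7 K.
T₂ = 239.7 × (0.15/3.26)^(0.237) = 115.7 K.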